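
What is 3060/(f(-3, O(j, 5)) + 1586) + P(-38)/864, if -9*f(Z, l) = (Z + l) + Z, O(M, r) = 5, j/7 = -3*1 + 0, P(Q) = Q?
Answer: 2325211/1233360 ≈ 1.8853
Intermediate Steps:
j = -21 (j = 7*(-3*1 + 0) = 7*(-3 + 0) = 7*(-3) = -21)
f(Z, l) = -2*Z/9 - l/9 (f(Z, l) = -((Z + l) + Z)/9 = -(l + 2*Z)/9 = -2*Z/9 - l/9)
3060/(f(-3, O(j, 5)) + 1586) + P(-38)/864 = 3060/((-2/9*(-3) - ⅑*5) + 1586) - 38/864 = 3060/((⅔ - 5/9) + 1586) - 38*1/864 = 3060/(⅑ + 1586) - 19/432 = 3060/(14275/9) - 19/432 = 3060*(9/14275) - 19/432 = 5508/2855 - 19/432 = 2325211/1233360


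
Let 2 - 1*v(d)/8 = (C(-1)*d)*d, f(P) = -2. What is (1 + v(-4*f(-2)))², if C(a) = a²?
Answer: 245025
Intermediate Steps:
v(d) = 16 - 8*d² (v(d) = 16 - 8*(-1)²*d*d = 16 - 8*1*d*d = 16 - 8*d*d = 16 - 8*d²)
(1 + v(-4*f(-2)))² = (1 + (16 - 8*(-4*(-2))²))² = (1 + (16 - 8*8²))² = (1 + (16 - 8*64))² = (1 + (16 - 512))² = (1 - 496)² = (-495)² = 245025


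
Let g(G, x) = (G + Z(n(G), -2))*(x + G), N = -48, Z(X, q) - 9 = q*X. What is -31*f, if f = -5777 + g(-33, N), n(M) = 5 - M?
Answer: -72013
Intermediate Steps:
Z(X, q) = 9 + X*q (Z(X, q) = 9 + q*X = 9 + X*q)
g(G, x) = (-1 + 3*G)*(G + x) (g(G, x) = (G + (9 + (5 - G)*(-2)))*(x + G) = (G + (9 + (-10 + 2*G)))*(G + x) = (G + (-1 + 2*G))*(G + x) = (-1 + 3*G)*(G + x))
f = 2323 (f = -5777 + (-1*(-33) - 1*(-48) + 3*(-33)**2 + 3*(-33)*(-48)) = -5777 + (33 + 48 + 3*1089 + 4752) = -5777 + (33 + 48 + 3267 + 4752) = -5777 + 8100 = 2323)
-31*f = -31*2323 = -72013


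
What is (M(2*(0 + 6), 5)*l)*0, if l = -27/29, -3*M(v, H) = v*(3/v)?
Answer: 0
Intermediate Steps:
M(v, H) = -1 (M(v, H) = -v*3/v/3 = -⅓*3 = -1)
l = -27/29 (l = -27*1/29 = -27/29 ≈ -0.93103)
(M(2*(0 + 6), 5)*l)*0 = -1*(-27/29)*0 = (27/29)*0 = 0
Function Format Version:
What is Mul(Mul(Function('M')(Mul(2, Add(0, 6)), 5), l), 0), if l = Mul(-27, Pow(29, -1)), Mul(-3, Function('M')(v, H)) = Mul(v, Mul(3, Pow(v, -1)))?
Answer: 0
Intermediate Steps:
Function('M')(v, H) = -1 (Function('M')(v, H) = Mul(Rational(-1, 3), Mul(v, Mul(3, Pow(v, -1)))) = Mul(Rational(-1, 3), 3) = -1)
l = Rational(-27, 29) (l = Mul(-27, Rational(1, 29)) = Rational(-27, 29) ≈ -0.93103)
Mul(Mul(Function('M')(Mul(2, Add(0, 6)), 5), l), 0) = Mul(Mul(-1, Rational(-27, 29)), 0) = Mul(Rational(27, 29), 0) = 0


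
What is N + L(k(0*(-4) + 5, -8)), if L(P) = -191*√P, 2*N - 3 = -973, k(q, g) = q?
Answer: -485 - 191*√5 ≈ -912.09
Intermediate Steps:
N = -485 (N = 3/2 + (½)*(-973) = 3/2 - 973/2 = -485)
N + L(k(0*(-4) + 5, -8)) = -485 - 191*√(0*(-4) + 5) = -485 - 191*√(0 + 5) = -485 - 191*√5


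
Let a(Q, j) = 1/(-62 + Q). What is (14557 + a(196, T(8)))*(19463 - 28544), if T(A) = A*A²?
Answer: -17713752759/134 ≈ -1.3219e+8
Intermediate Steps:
T(A) = A³
(14557 + a(196, T(8)))*(19463 - 28544) = (14557 + 1/(-62 + 196))*(19463 - 28544) = (14557 + 1/134)*(-9081) = (1950639/134)*(-9081) = -17713752759/134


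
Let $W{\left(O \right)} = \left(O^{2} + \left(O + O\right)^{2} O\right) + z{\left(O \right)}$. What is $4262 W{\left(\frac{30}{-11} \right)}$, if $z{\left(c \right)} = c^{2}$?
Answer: $- \frac{375908400}{1331} \approx -2.8243 \cdot 10^{5}$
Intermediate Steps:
$W{\left(O \right)} = 2 O^{2} + 4 O^{3}$ ($W{\left(O \right)} = \left(O^{2} + \left(O + O\right)^{2} O\right) + O^{2} = \left(O^{2} + \left(2 O\right)^{2} O\right) + O^{2} = \left(O^{2} + 4 O^{2} O\right) + O^{2} = \left(O^{2} + 4 O^{3}\right) + O^{2} = 2 O^{2} + 4 O^{3}$)
$4262 W{\left(\frac{30}{-11} \right)} = 4262 \left(\frac{30}{-11}\right)^{2} \left(2 + 4 \frac{30}{-11}\right) = 4262 \left(30 \left(- \frac{1}{11}\right)\right)^{2} \left(2 + 4 \cdot 30 \left(- \frac{1}{11}\right)\right) = 4262 \left(- \frac{30}{11}\right)^{2} \left(2 + 4 \left(- \frac{30}{11}\right)\right) = 4262 \frac{900 \left(2 - \frac{120}{11}\right)}{121} = 4262 \cdot \frac{900}{121} \left(- \frac{98}{11}\right) = 4262 \left(- \frac{88200}{1331}\right) = - \frac{375908400}{1331}$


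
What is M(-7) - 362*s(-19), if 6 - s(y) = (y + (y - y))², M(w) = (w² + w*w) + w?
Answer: 128601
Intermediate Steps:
M(w) = w + 2*w² (M(w) = (w² + w²) + w = 2*w² + w = w + 2*w²)
s(y) = 6 - y² (s(y) = 6 - (y + (y - y))² = 6 - (y + 0)² = 6 - y²)
M(-7) - 362*s(-19) = -7*(1 + 2*(-7)) - 362*(6 - 1*(-19)²) = -7*(1 - 14) - 362*(6 - 1*361) = -7*(-13) - 362*(6 - 361) = 91 - 362*(-355) = 91 + 128510 = 128601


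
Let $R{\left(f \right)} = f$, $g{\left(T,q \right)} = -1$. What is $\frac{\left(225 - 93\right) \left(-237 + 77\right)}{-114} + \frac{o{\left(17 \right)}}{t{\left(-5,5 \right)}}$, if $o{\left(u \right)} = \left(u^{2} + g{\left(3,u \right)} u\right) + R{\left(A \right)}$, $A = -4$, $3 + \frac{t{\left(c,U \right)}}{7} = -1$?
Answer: $\frac{23367}{133} \approx 175.69$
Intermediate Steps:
$t{\left(c,U \right)} = -28$ ($t{\left(c,U \right)} = -21 + 7 \left(-1\right) = -21 - 7 = -28$)
$o{\left(u \right)} = -4 + u^{2} - u$ ($o{\left(u \right)} = \left(u^{2} - u\right) - 4 = -4 + u^{2} - u$)
$\frac{\left(225 - 93\right) \left(-237 + 77\right)}{-114} + \frac{o{\left(17 \right)}}{t{\left(-5,5 \right)}} = \frac{\left(225 - 93\right) \left(-237 + 77\right)}{-114} + \frac{-4 + 17^{2} - 17}{-28} = 132 \left(-160\right) \left(- \frac{1}{114}\right) + \left(-4 + 289 - 17\right) \left(- \frac{1}{28}\right) = \left(-21120\right) \left(- \frac{1}{114}\right) + 268 \left(- \frac{1}{28}\right) = \frac{3520}{19} - \frac{67}{7} = \frac{23367}{133}$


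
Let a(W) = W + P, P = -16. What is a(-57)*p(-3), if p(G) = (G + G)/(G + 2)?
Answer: -438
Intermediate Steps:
p(G) = 2*G/(2 + G) (p(G) = (2*G)/(2 + G) = 2*G/(2 + G))
a(W) = -16 + W (a(W) = W - 16 = -16 + W)
a(-57)*p(-3) = (-16 - 57)*(2*(-3)/(2 - 3)) = -146*(-3)/(-1) = -146*(-3)*(-1) = -73*6 = -438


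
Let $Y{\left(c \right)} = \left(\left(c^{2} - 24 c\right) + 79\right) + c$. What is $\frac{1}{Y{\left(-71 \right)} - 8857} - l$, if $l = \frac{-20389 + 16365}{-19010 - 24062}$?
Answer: $- \frac{66481}{707996} \approx -0.0939$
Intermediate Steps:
$l = \frac{503}{5384}$ ($l = - \frac{4024}{-43072} = \left(-4024\right) \left(- \frac{1}{43072}\right) = \frac{503}{5384} \approx 0.093425$)
$Y{\left(c \right)} = 79 + c^{2} - 23 c$ ($Y{\left(c \right)} = \left(79 + c^{2} - 24 c\right) + c = 79 + c^{2} - 23 c$)
$\frac{1}{Y{\left(-71 \right)} - 8857} - l = \frac{1}{\left(79 + \left(-71\right)^{2} - -1633\right) - 8857} - \frac{503}{5384} = \frac{1}{\left(79 + 5041 + 1633\right) - 8857} - \frac{503}{5384} = \frac{1}{6753 - 8857} - \frac{503}{5384} = \frac{1}{-2104} - \frac{503}{5384} = - \frac{1}{2104} - \frac{503}{5384} = - \frac{66481}{707996}$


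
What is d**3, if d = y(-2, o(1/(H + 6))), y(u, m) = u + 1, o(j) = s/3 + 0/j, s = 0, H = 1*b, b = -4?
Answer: -1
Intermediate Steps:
H = -4 (H = 1*(-4) = -4)
o(j) = 0 (o(j) = 0/3 + 0/j = 0*(1/3) + 0 = 0 + 0 = 0)
y(u, m) = 1 + u
d = -1 (d = 1 - 2 = -1)
d**3 = (-1)**3 = -1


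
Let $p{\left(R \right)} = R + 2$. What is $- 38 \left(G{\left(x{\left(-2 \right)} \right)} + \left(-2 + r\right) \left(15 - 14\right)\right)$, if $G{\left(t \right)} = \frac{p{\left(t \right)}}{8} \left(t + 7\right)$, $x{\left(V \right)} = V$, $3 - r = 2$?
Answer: $38$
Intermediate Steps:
$r = 1$ ($r = 3 - 2 = 1$)
$p{\left(R \right)} = 2 + R$
$G{\left(t \right)} = \left(7 + t\right) \left(\frac{1}{4} + \frac{t}{8}\right)$ ($G{\left(t \right)} = \frac{2 + t}{8} \left(t + 7\right) = \left(2 + t\right) \frac{1}{8} \left(7 + t\right) = \left(\frac{1}{4} + \frac{t}{8}\right) \left(7 + t\right) = \left(7 + t\right) \left(\frac{1}{4} + \frac{t}{8}\right)$)
$- 38 \left(G{\left(x{\left(-2 \right)} \right)} + \left(-2 + r\right) \left(15 - 14\right)\right) = - 38 \left(\frac{\left(2 - 2\right) \left(7 - 2\right)}{8} + \left(-2 + 1\right) \left(15 - 14\right)\right) = - 38 \left(\frac{1}{8} \cdot 0 \cdot 5 - 1\right) = - 38 \left(0 - 1\right) = \left(-38\right) \left(-1\right) = 38$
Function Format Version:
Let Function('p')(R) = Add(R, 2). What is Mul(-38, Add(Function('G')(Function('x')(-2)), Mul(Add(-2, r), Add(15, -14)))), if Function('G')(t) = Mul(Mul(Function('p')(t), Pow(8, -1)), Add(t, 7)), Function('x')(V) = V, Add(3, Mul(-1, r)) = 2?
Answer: 38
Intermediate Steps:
r = 1 (r = Add(3, Mul(-1, 2)) = Add(3, -2) = 1)
Function('p')(R) = Add(2, R)
Function('G')(t) = Mul(Add(7, t), Add(Rational(1, 4), Mul(Rational(1, 8), t))) (Function('G')(t) = Mul(Mul(Add(2, t), Pow(8, -1)), Add(t, 7)) = Mul(Mul(Add(2, t), Rational(1, 8)), Add(7, t)) = Mul(Add(Rational(1, 4), Mul(Rational(1, 8), t)), Add(7, t)) = Mul(Add(7, t), Add(Rational(1, 4), Mul(Rational(1, 8), t))))
Mul(-38, Add(Function('G')(Function('x')(-2)), Mul(Add(-2, r), Add(15, -14)))) = Mul(-38, Add(Mul(Rational(1, 8), Add(2, -2), Add(7, -2)), Mul(Add(-2, 1), Add(15, -14)))) = Mul(-38, Add(Mul(Rational(1, 8), 0, 5), Mul(-1, 1))) = Mul(-38, Add(0, -1)) = Mul(-38, -1) = 38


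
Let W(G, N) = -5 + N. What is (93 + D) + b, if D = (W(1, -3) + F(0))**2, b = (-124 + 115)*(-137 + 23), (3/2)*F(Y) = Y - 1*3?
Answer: 1219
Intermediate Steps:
F(Y) = -2 + 2*Y/3 (F(Y) = 2*(Y - 1*3)/3 = 2*(Y - 3)/3 = 2*(-3 + Y)/3 = -2 + 2*Y/3)
b = 1026 (b = -9*(-114) = 1026)
D = 100 (D = ((-5 - 3) + (-2 + (2/3)*0))**2 = (-8 + (-2 + 0))**2 = (-8 - 2)**2 = (-10)**2 = 100)
(93 + D) + b = (93 + 100) + 1026 = 193 + 1026 = 1219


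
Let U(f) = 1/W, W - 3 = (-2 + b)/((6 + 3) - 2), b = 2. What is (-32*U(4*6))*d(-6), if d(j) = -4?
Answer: 128/3 ≈ 42.667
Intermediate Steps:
W = 3 (W = 3 + (-2 + 2)/((6 + 3) - 2) = 3 + 0/(9 - 2) = 3 + 0/7 = 3 + 0*(1/7) = 3 + 0 = 3)
U(f) = 1/3
(-32*U(4*6))*d(-6) = -32*1/3*(-4) = -32/3*(-4) = 128/3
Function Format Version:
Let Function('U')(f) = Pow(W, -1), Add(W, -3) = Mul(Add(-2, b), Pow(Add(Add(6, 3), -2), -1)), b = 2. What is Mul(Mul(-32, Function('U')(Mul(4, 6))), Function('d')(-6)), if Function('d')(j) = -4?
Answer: Rational(128, 3) ≈ 42.667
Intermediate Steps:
W = 3 (W = Add(3, Mul(Add(-2, 2), Pow(Add(Add(6, 3), -2), -1))) = Add(3, Mul(0, Pow(Add(9, -2), -1))) = Add(3, Mul(0, Pow(7, -1))) = Add(3, Mul(0, Rational(1, 7))) = Add(3, 0) = 3)
Function('U')(f) = Rational(1, 3) (Function('U')(f) = Pow(3, -1) = Rational(1, 3))
Mul(Mul(-32, Function('U')(Mul(4, 6))), Function('d')(-6)) = Mul(Mul(-32, Rational(1, 3)), -4) = Mul(Rational(-32, 3), -4) = Rational(128, 3)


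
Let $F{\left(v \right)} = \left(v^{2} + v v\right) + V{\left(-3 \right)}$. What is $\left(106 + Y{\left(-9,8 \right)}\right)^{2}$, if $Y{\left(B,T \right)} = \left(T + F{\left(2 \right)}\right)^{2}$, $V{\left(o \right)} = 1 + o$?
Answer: $91204$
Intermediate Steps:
$F{\left(v \right)} = -2 + 2 v^{2}$ ($F{\left(v \right)} = \left(v^{2} + v v\right) + \left(1 - 3\right) = \left(v^{2} + v^{2}\right) - 2 = 2 v^{2} - 2 = -2 + 2 v^{2}$)
$Y{\left(B,T \right)} = \left(6 + T\right)^{2}$ ($Y{\left(B,T \right)} = \left(T - \left(2 - 2 \cdot 2^{2}\right)\right)^{2} = \left(T + \left(-2 + 2 \cdot 4\right)\right)^{2} = \left(T + \left(-2 + 8\right)\right)^{2} = \left(T + 6\right)^{2} = \left(6 + T\right)^{2}$)
$\left(106 + Y{\left(-9,8 \right)}\right)^{2} = \left(106 + \left(6 + 8\right)^{2}\right)^{2} = \left(106 + 14^{2}\right)^{2} = \left(106 + 196\right)^{2} = 302^{2} = 91204$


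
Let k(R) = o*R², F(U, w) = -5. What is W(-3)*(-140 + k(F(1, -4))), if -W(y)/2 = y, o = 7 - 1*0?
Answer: 210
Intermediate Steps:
o = 7 (o = 7 + 0 = 7)
W(y) = -2*y
k(R) = 7*R²
W(-3)*(-140 + k(F(1, -4))) = (-2*(-3))*(-140 + 7*(-5)²) = 6*(-140 + 7*25) = 6*(-140 + 175) = 6*35 = 210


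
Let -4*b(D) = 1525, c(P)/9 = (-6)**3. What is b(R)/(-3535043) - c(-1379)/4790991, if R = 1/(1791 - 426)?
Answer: 11598251881/22581812263484 ≈ 0.00051361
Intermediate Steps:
c(P) = -1944 (c(P) = 9*(-6)**3 = 9*(-216) = -1944)
R = 1/1365 ≈ 0.00073260
b(D) = -1525/4 (b(D) = -1/4*1525 = -1525/4)
b(R)/(-3535043) - c(-1379)/4790991 = -1525/4/(-3535043) - 1*(-1944)/4790991 = -1525/4*(-1/3535043) + 1944*(1/4790991) = 1525/14140172 + 648/1596997 = 11598251881/22581812263484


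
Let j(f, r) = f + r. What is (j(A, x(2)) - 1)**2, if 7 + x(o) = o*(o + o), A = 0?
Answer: 0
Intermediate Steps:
x(o) = -7 + 2*o**2 (x(o) = -7 + o*(o + o) = -7 + o*(2*o) = -7 + 2*o**2)
(j(A, x(2)) - 1)**2 = ((0 + (-7 + 2*2**2)) - 1)**2 = ((0 + (-7 + 2*4)) - 1)**2 = ((0 + (-7 + 8)) - 1)**2 = ((0 + 1) - 1)**2 = (1 - 1)**2 = 0**2 = 0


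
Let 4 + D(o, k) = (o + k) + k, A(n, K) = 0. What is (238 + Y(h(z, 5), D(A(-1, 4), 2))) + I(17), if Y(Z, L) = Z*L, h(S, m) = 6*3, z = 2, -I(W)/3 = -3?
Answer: 247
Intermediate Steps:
I(W) = 9 (I(W) = -3*(-3) = 9)
D(o, k) = -4 + o + 2*k (D(o, k) = -4 + ((o + k) + k) = -4 + ((k + o) + k) = -4 + (o + 2*k) = -4 + o + 2*k)
h(S, m) = 18
Y(Z, L) = L*Z
(238 + Y(h(z, 5), D(A(-1, 4), 2))) + I(17) = (238 + (-4 + 0 + 2*2)*18) + 9 = (238 + (-4 + 0 + 4)*18) + 9 = (238 + 0*18) + 9 = (238 + 0) + 9 = 238 + 9 = 247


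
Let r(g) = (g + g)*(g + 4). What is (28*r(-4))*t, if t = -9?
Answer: 0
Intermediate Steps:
r(g) = 2*g*(4 + g) (r(g) = (2*g)*(4 + g) = 2*g*(4 + g))
(28*r(-4))*t = (28*(2*(-4)*(4 - 4)))*(-9) = (28*(2*(-4)*0))*(-9) = (28*0)*(-9) = 0*(-9) = 0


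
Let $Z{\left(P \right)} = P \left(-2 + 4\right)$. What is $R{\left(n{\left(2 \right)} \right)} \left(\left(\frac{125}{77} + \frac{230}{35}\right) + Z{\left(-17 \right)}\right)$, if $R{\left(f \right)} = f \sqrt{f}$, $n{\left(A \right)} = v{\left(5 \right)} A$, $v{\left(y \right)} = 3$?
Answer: $- \frac{11922 \sqrt{6}}{77} \approx -379.26$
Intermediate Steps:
$n{\left(A \right)} = 3 A$
$Z{\left(P \right)} = 2 P$ ($Z{\left(P \right)} = P 2 = 2 P$)
$R{\left(f \right)} = f^{\frac{3}{2}}$
$R{\left(n{\left(2 \right)} \right)} \left(\left(\frac{125}{77} + \frac{230}{35}\right) + Z{\left(-17 \right)}\right) = \left(3 \cdot 2\right)^{\frac{3}{2}} \left(\left(\frac{125}{77} + \frac{230}{35}\right) + 2 \left(-17\right)\right) = 6^{\frac{3}{2}} \left(\left(125 \cdot \frac{1}{77} + 230 \cdot \frac{1}{35}\right) - 34\right) = 6 \sqrt{6} \left(\left(\frac{125}{77} + \frac{46}{7}\right) - 34\right) = 6 \sqrt{6} \left(\frac{631}{77} - 34\right) = 6 \sqrt{6} \left(- \frac{1987}{77}\right) = - \frac{11922 \sqrt{6}}{77}$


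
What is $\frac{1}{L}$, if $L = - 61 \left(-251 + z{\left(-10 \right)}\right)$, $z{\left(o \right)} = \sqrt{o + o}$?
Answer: $\frac{251}{3844281} + \frac{2 i \sqrt{5}}{3844281} \approx 6.5292 \cdot 10^{-5} + 1.1633 \cdot 10^{-6} i$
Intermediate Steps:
$z{\left(o \right)} = \sqrt{2} \sqrt{o}$ ($z{\left(o \right)} = \sqrt{2 o} = \sqrt{2} \sqrt{o}$)
$L = 15311 - 122 i \sqrt{5}$ ($L = - 61 \left(-251 + \sqrt{2} \sqrt{-10}\right) = - 61 \left(-251 + \sqrt{2} i \sqrt{10}\right) = - 61 \left(-251 + 2 i \sqrt{5}\right) = 15311 - 122 i \sqrt{5} \approx 15311.0 - 272.8 i$)
$\frac{1}{L} = \frac{1}{15311 - 122 i \sqrt{5}}$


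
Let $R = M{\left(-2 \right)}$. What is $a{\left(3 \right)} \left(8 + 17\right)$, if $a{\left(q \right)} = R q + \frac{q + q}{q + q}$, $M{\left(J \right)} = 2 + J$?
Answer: $25$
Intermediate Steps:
$R = 0$ ($R = 2 - 2 = 0$)
$a{\left(q \right)} = 1$ ($a{\left(q \right)} = 0 q + \frac{q + q}{q + q} = 0 + \frac{2 q}{2 q} = 0 + 2 q \frac{1}{2 q} = 0 + 1 = 1$)
$a{\left(3 \right)} \left(8 + 17\right) = 1 \left(8 + 17\right) = 1 \cdot 25 = 25$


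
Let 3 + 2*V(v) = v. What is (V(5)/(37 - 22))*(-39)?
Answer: -13/5 ≈ -2.6000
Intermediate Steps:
V(v) = -3/2 + v/2
(V(5)/(37 - 22))*(-39) = ((-3/2 + (1/2)*5)/(37 - 22))*(-39) = ((-3/2 + 5/2)/15)*(-39) = ((1/15)*1)*(-39) = (1/15)*(-39) = -13/5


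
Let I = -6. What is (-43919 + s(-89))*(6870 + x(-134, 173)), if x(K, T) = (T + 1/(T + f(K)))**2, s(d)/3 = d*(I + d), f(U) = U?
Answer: -1038741496796/1521 ≈ -6.8293e+8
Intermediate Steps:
s(d) = 3*d*(-6 + d) (s(d) = 3*(d*(-6 + d)) = 3*d*(-6 + d))
x(K, T) = (T + 1/(K + T))**2 (x(K, T) = (T + 1/(T + K))**2 = (T + 1/(K + T))**2)
(-43919 + s(-89))*(6870 + x(-134, 173)) = (-43919 + 3*(-89)*(-6 - 89))*(6870 + (1 + 173**2 - 134*173)**2/(-134 + 173)**2) = (-43919 + 3*(-89)*(-95))*(6870 + (1 + 29929 - 23182)**2/39**2) = (-43919 + 25365)*(6870 + (1/1521)*6748**2) = -18554*(6870 + (1/1521)*45535504) = -18554*(6870 + 45535504/1521) = -18554*55984774/1521 = -1038741496796/1521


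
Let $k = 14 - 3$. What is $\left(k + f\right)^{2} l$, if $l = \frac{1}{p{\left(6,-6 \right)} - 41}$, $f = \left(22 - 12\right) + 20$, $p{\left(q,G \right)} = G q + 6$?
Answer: $- \frac{1681}{71} \approx -23.676$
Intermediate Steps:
$p{\left(q,G \right)} = 6 + G q$
$f = 30$ ($f = 10 + 20 = 30$)
$l = - \frac{1}{71}$ ($l = \frac{1}{\left(6 - 36\right) - 41} = \frac{1}{-30 - 41} = \frac{1}{-71} = - \frac{1}{71} \approx -0.014085$)
$k = 11$
$\left(k + f\right)^{2} l = \left(11 + 30\right)^{2} \left(- \frac{1}{71}\right) = 41^{2} \left(- \frac{1}{71}\right) = 1681 \left(- \frac{1}{71}\right) = - \frac{1681}{71}$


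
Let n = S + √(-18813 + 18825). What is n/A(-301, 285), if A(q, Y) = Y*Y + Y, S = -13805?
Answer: -251/1482 + √3/40755 ≈ -0.16932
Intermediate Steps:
A(q, Y) = Y + Y² (A(q, Y) = Y² + Y = Y + Y²)
n = -13805 + 2*√3 (n = -13805 + √(-18813 + 18825) = -13805 + √12 = -13805 + 2*√3 ≈ -13802.)
n/A(-301, 285) = (-13805 + 2*√3)/((285*(1 + 285))) = (-13805 + 2*√3)/((285*286)) = (-13805 + 2*√3)/81510 = (-13805 + 2*√3)*(1/81510) = -251/1482 + √3/40755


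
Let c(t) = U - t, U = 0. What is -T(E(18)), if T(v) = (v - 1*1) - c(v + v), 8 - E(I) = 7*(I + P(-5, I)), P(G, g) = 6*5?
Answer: 985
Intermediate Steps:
P(G, g) = 30
E(I) = -202 - 7*I (E(I) = 8 - 7*(I + 30) = 8 - 7*(30 + I) = 8 - (210 + 7*I) = 8 + (-210 - 7*I) = -202 - 7*I)
c(t) = -t (c(t) = 0 - t = -t)
T(v) = -1 + 3*v (T(v) = (v - 1*1) - (-1)*(v + v) = (v - 1) - (-1)*2*v = (-1 + v) - (-2)*v = (-1 + v) + 2*v = -1 + 3*v)
-T(E(18)) = -(-1 + 3*(-202 - 7*18)) = -(-1 + 3*(-202 - 126)) = -(-1 + 3*(-328)) = -(-1 - 984) = -1*(-985) = 985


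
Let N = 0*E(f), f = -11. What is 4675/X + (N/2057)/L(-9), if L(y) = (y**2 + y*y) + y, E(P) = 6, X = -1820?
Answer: -935/364 ≈ -2.5687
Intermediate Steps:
L(y) = y + 2*y**2 (L(y) = (y**2 + y**2) + y = 2*y**2 + y = y + 2*y**2)
N = 0 (N = 0*6 = 0)
4675/X + (N/2057)/L(-9) = 4675/(-1820) + (0/2057)/((-9*(1 + 2*(-9)))) = 4675*(-1/1820) + (0*(1/2057))/((-9*(1 - 18))) = -935/364 + 0/((-9*(-17))) = -935/364 + 0/153 = -935/364 + 0*(1/153) = -935/364 + 0 = -935/364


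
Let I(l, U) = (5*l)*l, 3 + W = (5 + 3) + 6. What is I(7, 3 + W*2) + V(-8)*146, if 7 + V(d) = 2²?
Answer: -193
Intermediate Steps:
W = 11 (W = -3 + ((5 + 3) + 6) = -3 + (8 + 6) = -3 + 14 = 11)
V(d) = -3 (V(d) = -7 + 2² = -7 + 4 = -3)
I(l, U) = 5*l²
I(7, 3 + W*2) + V(-8)*146 = 5*7² - 3*146 = 5*49 - 438 = 245 - 438 = -193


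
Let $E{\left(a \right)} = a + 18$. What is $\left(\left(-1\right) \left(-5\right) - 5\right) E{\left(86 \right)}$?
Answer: $0$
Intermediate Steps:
$E{\left(a \right)} = 18 + a$
$\left(\left(-1\right) \left(-5\right) - 5\right) E{\left(86 \right)} = \left(\left(-1\right) \left(-5\right) - 5\right) \left(18 + 86\right) = \left(5 - 5\right) 104 = 0 \cdot 104 = 0$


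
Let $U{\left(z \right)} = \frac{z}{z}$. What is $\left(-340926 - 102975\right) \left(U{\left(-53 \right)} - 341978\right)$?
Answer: $151803932277$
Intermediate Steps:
$U{\left(z \right)} = 1$
$\left(-340926 - 102975\right) \left(U{\left(-53 \right)} - 341978\right) = \left(-340926 - 102975\right) \left(1 - 341978\right) = \left(-443901\right) \left(-341977\right) = 151803932277$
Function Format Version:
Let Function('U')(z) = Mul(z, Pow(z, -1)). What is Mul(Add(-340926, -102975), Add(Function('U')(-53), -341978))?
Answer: 151803932277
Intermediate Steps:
Function('U')(z) = 1
Mul(Add(-340926, -102975), Add(Function('U')(-53), -341978)) = Mul(Add(-340926, -102975), Add(1, -341978)) = Mul(-443901, -341977) = 151803932277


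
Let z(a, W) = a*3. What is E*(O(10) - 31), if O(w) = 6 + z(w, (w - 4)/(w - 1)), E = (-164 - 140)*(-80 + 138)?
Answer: -88160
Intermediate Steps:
E = -17632 (E = -304*58 = -17632)
z(a, W) = 3*a
O(w) = 6 + 3*w
E*(O(10) - 31) = -17632*((6 + 3*10) - 31) = -17632*((6 + 30) - 31) = -17632*(36 - 31) = -17632*5 = -88160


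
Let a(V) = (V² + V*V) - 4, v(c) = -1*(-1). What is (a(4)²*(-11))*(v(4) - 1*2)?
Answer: 8624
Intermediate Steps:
v(c) = 1
a(V) = -4 + 2*V² (a(V) = (V² + V²) - 4 = 2*V² - 4 = -4 + 2*V²)
(a(4)²*(-11))*(v(4) - 1*2) = ((-4 + 2*4²)²*(-11))*(1 - 1*2) = ((-4 + 2*16)²*(-11))*(1 - 2) = ((-4 + 32)²*(-11))*(-1) = (28²*(-11))*(-1) = (784*(-11))*(-1) = -8624*(-1) = 8624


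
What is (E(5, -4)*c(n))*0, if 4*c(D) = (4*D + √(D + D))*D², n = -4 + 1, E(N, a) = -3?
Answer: 0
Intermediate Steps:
n = -3
c(D) = D²*(4*D + √2*√D)/4 (c(D) = ((4*D + √(D + D))*D²)/4 = ((4*D + √(2*D))*D²)/4 = ((4*D + √2*√D)*D²)/4 = (D²*(4*D + √2*√D))/4 = D²*(4*D + √2*√D)/4)
(E(5, -4)*c(n))*0 = -3*((-3)³ + √2*(-3)^(5/2)/4)*0 = -3*(-27 + √2*(9*I*√3)/4)*0 = -3*(-27 + 9*I*√6/4)*0 = (81 - 27*I*√6/4)*0 = 0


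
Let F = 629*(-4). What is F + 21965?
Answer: 19449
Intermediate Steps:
F = -2516
F + 21965 = -2516 + 21965 = 19449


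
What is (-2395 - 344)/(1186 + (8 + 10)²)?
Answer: -2739/1510 ≈ -1.8139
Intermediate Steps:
(-2395 - 344)/(1186 + (8 + 10)²) = -2739/(1186 + 18²) = -2739/(1186 + 324) = -2739/1510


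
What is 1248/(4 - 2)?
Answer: 624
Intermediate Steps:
1248/(4 - 2) = 1248/2 = 1248*(½) = 624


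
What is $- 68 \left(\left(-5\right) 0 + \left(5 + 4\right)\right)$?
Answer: $-612$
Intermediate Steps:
$- 68 \left(\left(-5\right) 0 + \left(5 + 4\right)\right) = - 68 \left(0 + 9\right) = \left(-68\right) 9 = -612$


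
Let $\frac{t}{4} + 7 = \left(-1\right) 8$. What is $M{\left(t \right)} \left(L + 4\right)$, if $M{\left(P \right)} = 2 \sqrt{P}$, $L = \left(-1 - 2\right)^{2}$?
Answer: $52 i \sqrt{15} \approx 201.4 i$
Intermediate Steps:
$t = -60$ ($t = -28 + 4 \left(\left(-1\right) 8\right) = -28 + 4 \left(-8\right) = -28 - 32 = -60$)
$L = 9$ ($L = \left(-3\right)^{2} = 9$)
$M{\left(t \right)} \left(L + 4\right) = 2 \sqrt{-60} \left(9 + 4\right) = 2 \cdot 2 i \sqrt{15} \cdot 13 = 4 i \sqrt{15} \cdot 13 = 52 i \sqrt{15}$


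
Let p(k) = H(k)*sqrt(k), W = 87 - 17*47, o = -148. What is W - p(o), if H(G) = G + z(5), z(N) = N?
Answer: -712 + 286*I*sqrt(37) ≈ -712.0 + 1739.7*I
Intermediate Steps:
H(G) = 5 + G (H(G) = G + 5 = 5 + G)
W = -712 (W = 87 - 799 = -712)
p(k) = sqrt(k)*(5 + k) (p(k) = (5 + k)*sqrt(k) = sqrt(k)*(5 + k))
W - p(o) = -712 - sqrt(-148)*(5 - 148) = -712 - 2*I*sqrt(37)*(-143) = -712 - (-286)*I*sqrt(37) = -712 + 286*I*sqrt(37)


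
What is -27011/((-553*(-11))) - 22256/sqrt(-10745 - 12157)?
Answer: -27011/6083 + 11128*I*sqrt(22902)/11451 ≈ -4.4404 + 147.07*I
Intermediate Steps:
-27011/((-553*(-11))) - 22256/sqrt(-10745 - 12157) = -27011/6083 - 22256*(-I*sqrt(22902)/22902) = -27011*1/6083 - 22256*(-I*sqrt(22902)/22902) = -27011/6083 - (-11128)*I*sqrt(22902)/11451 = -27011/6083 + 11128*I*sqrt(22902)/11451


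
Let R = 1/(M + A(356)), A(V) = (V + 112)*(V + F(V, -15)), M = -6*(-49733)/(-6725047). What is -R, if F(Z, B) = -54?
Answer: -6725047/950490944394 ≈ -7.0753e-6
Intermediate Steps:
M = -298398/6725047 (M = 298398*(-1/6725047) = -298398/6725047 ≈ -0.044371)
A(V) = (-54 + V)*(112 + V) (A(V) = (V + 112)*(V - 54) = (112 + V)*(-54 + V) = (-54 + V)*(112 + V))
R = 6725047/950490944394 (R = 1/(-298398/6725047 + (-6048 + 356**2 + 58*356)) = 1/(-298398/6725047 + (-6048 + 126736 + 20648)) = 1/(-298398/6725047 + 141336) = 1/(950490944394/6725047) = 6725047/950490944394 ≈ 7.0753e-6)
-R = -1*6725047/950490944394 = -6725047/950490944394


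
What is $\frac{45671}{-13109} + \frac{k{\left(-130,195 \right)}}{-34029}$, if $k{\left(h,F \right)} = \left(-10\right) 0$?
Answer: $- \frac{45671}{13109} \approx -3.4839$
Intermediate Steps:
$k{\left(h,F \right)} = 0$
$\frac{45671}{-13109} + \frac{k{\left(-130,195 \right)}}{-34029} = \frac{45671}{-13109} + \frac{0}{-34029} = 45671 \left(- \frac{1}{13109}\right) + 0 \left(- \frac{1}{34029}\right) = - \frac{45671}{13109} + 0 = - \frac{45671}{13109}$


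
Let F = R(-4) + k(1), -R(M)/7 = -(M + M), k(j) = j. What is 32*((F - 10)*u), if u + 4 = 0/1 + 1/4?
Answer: 7800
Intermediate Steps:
u = -15/4 (u = -4 + (0/1 + 1/4) = -4 + (0*1 + 1*(¼)) = -4 + (0 + ¼) = -4 + ¼ = -15/4 ≈ -3.7500)
R(M) = 14*M (R(M) = -(-7)*(M + M) = -(-7)*2*M = -(-14)*M = 14*M)
F = -55 (F = 14*(-4) + 1 = -56 + 1 = -55)
32*((F - 10)*u) = 32*((-55 - 10)*(-15/4)) = 32*(-65*(-15/4)) = 32*(975/4) = 7800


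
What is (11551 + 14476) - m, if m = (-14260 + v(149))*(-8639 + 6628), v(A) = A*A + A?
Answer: 16295017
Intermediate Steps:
v(A) = A + A² (v(A) = A² + A = A + A²)
m = -16268990 (m = (-14260 + 149*(1 + 149))*(-8639 + 6628) = (-14260 + 149*150)*(-2011) = (-14260 + 22350)*(-2011) = 8090*(-2011) = -16268990)
(11551 + 14476) - m = (11551 + 14476) - 1*(-16268990) = 26027 + 16268990 = 16295017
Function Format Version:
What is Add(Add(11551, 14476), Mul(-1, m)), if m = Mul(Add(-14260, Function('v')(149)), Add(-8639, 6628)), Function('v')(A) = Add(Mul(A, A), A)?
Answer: 16295017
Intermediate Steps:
Function('v')(A) = Add(A, Pow(A, 2)) (Function('v')(A) = Add(Pow(A, 2), A) = Add(A, Pow(A, 2)))
m = -16268990 (m = Mul(Add(-14260, Mul(149, Add(1, 149))), Add(-8639, 6628)) = Mul(Add(-14260, Mul(149, 150)), -2011) = Mul(Add(-14260, 22350), -2011) = Mul(8090, -2011) = -16268990)
Add(Add(11551, 14476), Mul(-1, m)) = Add(Add(11551, 14476), Mul(-1, -16268990)) = Add(26027, 16268990) = 16295017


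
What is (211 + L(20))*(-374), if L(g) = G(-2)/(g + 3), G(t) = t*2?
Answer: -1813526/23 ≈ -78849.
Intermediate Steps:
G(t) = 2*t
L(g) = -4/(3 + g) (L(g) = (2*(-2))/(g + 3) = -4/(3 + g))
(211 + L(20))*(-374) = (211 - 4/(3 + 20))*(-374) = (211 - 4/23)*(-374) = (4849/23)*(-374) = -1813526/23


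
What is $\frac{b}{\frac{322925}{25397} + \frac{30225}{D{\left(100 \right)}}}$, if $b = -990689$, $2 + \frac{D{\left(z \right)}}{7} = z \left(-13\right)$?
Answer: $- \frac{2465731796234}{23392625} \approx -1.0541 \cdot 10^{5}$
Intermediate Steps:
$D{\left(z \right)} = -14 - 91 z$ ($D{\left(z \right)} = -14 + 7 z \left(-13\right) = -14 + 7 \left(- 13 z\right) = -14 - 91 z$)
$\frac{b}{\frac{322925}{25397} + \frac{30225}{D{\left(100 \right)}}} = - \frac{990689}{\frac{322925}{25397} + \frac{30225}{-14 - 9100}} = - \frac{990689}{322925 \cdot \frac{1}{25397} + \frac{30225}{-14 - 9100}} = - \frac{990689}{\frac{322925}{25397} + \frac{30225}{-9114}} = - \frac{990689}{\frac{322925}{25397} + 30225 \left(- \frac{1}{9114}\right)} = - \frac{990689}{\frac{322925}{25397} - \frac{325}{98}} = - \frac{990689}{\frac{23392625}{2488906}} = \left(-990689\right) \frac{2488906}{23392625} = - \frac{2465731796234}{23392625}$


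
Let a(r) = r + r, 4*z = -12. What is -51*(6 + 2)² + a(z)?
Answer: -3270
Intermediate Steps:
z = -3 (z = (¼)*(-12) = -3)
a(r) = 2*r
-51*(6 + 2)² + a(z) = -51*(6 + 2)² + 2*(-3) = -51*8² - 6 = -51*64 - 6 = -3264 - 6 = -3270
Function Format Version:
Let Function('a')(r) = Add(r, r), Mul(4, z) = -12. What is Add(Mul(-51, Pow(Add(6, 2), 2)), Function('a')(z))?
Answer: -3270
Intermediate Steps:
z = -3 (z = Mul(Rational(1, 4), -12) = -3)
Function('a')(r) = Mul(2, r)
Add(Mul(-51, Pow(Add(6, 2), 2)), Function('a')(z)) = Add(Mul(-51, Pow(Add(6, 2), 2)), Mul(2, -3)) = Add(Mul(-51, Pow(8, 2)), -6) = Add(Mul(-51, 64), -6) = Add(-3264, -6) = -3270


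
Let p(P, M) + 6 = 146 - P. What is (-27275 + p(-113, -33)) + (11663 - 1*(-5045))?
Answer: -10314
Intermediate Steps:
p(P, M) = 140 - P (p(P, M) = -6 + (146 - P) = 140 - P)
(-27275 + p(-113, -33)) + (11663 - 1*(-5045)) = (-27275 + (140 - 1*(-113))) + (11663 - 1*(-5045)) = (-27275 + (140 + 113)) + (11663 + 5045) = (-27275 + 253) + 16708 = -27022 + 16708 = -10314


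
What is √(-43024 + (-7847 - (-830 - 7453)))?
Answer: 78*I*√7 ≈ 206.37*I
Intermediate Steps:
√(-43024 + (-7847 - (-830 - 7453))) = √(-43024 + (-7847 - 1*(-8283))) = √(-43024 + (-7847 + 8283)) = √(-43024 + 436) = √(-42588) = 78*I*√7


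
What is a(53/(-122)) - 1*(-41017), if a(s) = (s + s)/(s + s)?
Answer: 41018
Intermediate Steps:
a(s) = 1 (a(s) = (2*s)/((2*s)) = (2*s)*(1/(2*s)) = 1)
a(53/(-122)) - 1*(-41017) = 1 - 1*(-41017) = 1 + 41017 = 41018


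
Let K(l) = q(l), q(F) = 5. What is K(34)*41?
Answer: 205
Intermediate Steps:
K(l) = 5
K(34)*41 = 5*41 = 205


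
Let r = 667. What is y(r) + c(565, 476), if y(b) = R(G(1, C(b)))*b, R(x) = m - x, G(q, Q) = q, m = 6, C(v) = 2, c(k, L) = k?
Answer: 3900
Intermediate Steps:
R(x) = 6 - x
y(b) = 5*b (y(b) = (6 - 1*1)*b = (6 - 1)*b = 5*b)
y(r) + c(565, 476) = 5*667 + 565 = 3335 + 565 = 3900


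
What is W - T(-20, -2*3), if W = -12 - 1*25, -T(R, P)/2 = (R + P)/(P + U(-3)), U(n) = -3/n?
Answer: -133/5 ≈ -26.600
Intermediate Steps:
T(R, P) = -2*(P + R)/(1 + P) (T(R, P) = -2*(R + P)/(P - 3/(-3)) = -2*(P + R)/(P - 3*(-1/3)) = -2*(P + R)/(P + 1) = -2*(P + R)/(1 + P))
W = -37 (W = -12 - 25 = -37)
W - T(-20, -2*3) = -37 - 2*(-(-2)*3 - 1*(-20))/(1 - 2*3) = -37 - 2*(-1*(-6) + 20)/(1 - 6) = -37 - 2*(6 + 20)/(-5) = -37 - 2*(-1)*26/5 = -37 - 1*(-52/5) = -37 + 52/5 = -133/5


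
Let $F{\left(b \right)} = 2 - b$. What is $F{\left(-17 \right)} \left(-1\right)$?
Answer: $-19$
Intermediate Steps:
$F{\left(-17 \right)} \left(-1\right) = \left(2 - -17\right) \left(-1\right) = \left(2 + 17\right) \left(-1\right) = 19 \left(-1\right) = -19$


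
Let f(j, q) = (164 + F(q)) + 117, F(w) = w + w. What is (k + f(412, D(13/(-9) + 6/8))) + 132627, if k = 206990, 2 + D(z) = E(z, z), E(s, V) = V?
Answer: 6118067/18 ≈ 3.3989e+5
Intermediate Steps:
D(z) = -2 + z
F(w) = 2*w
f(j, q) = 281 + 2*q (f(j, q) = (164 + 2*q) + 117 = 281 + 2*q)
(k + f(412, D(13/(-9) + 6/8))) + 132627 = (206990 + (281 + 2*(-2 + (13/(-9) + 6/8)))) + 132627 = (206990 + (281 + 2*(-2 + (13*(-⅑) + 6*(⅛))))) + 132627 = (206990 + (281 + 2*(-2 + (-13/9 + ¾)))) + 132627 = (206990 + (281 + 2*(-2 - 25/36))) + 132627 = (206990 + (281 + 2*(-97/36))) + 132627 = (206990 + (281 - 97/18)) + 132627 = (206990 + 4961/18) + 132627 = 3730781/18 + 132627 = 6118067/18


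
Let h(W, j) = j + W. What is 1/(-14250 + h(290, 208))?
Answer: -1/13752 ≈ -7.2717e-5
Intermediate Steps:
h(W, j) = W + j
1/(-14250 + h(290, 208)) = 1/(-14250 + (290 + 208)) = 1/(-14250 + 498) = 1/(-13752) = -1/13752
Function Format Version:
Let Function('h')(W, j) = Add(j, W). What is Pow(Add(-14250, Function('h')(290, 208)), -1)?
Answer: Rational(-1, 13752) ≈ -7.2717e-5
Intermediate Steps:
Function('h')(W, j) = Add(W, j)
Pow(Add(-14250, Function('h')(290, 208)), -1) = Pow(Add(-14250, Add(290, 208)), -1) = Pow(Add(-14250, 498), -1) = Pow(-13752, -1) = Rational(-1, 13752)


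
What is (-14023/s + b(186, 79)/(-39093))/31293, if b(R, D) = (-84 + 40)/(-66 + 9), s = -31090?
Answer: 31246096963/2167912639070370 ≈ 1.4413e-5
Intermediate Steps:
b(R, D) = 44/57 (b(R, D) = -44/(-57) = -44*(-1/57) = 44/57)
(-14023/s + b(186, 79)/(-39093))/31293 = (-14023/(-31090) + (44/57)/(-39093))/31293 = (-14023*(-1/31090) + (44/57)*(-1/39093))*(1/31293) = (14023/31090 - 44/2228301)*(1/31293) = (31246096963/69277878090)*(1/31293) = 31246096963/2167912639070370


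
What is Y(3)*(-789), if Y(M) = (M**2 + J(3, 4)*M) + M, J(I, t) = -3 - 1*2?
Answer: 2367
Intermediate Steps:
J(I, t) = -5 (J(I, t) = -3 - 2 = -5)
Y(M) = M**2 - 4*M (Y(M) = (M**2 - 5*M) + M = M**2 - 4*M)
Y(3)*(-789) = (3*(-4 + 3))*(-789) = (3*(-1))*(-789) = -3*(-789) = 2367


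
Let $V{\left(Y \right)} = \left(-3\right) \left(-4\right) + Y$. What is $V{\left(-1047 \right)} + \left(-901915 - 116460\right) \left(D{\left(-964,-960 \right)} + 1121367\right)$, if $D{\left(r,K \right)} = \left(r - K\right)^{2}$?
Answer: $-1141988413660$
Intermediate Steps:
$V{\left(Y \right)} = 12 + Y$
$V{\left(-1047 \right)} + \left(-901915 - 116460\right) \left(D{\left(-964,-960 \right)} + 1121367\right) = \left(12 - 1047\right) + \left(-901915 - 116460\right) \left(\left(-960 - -964\right)^{2} + 1121367\right) = -1035 - 1018375 \left(\left(-960 + 964\right)^{2} + 1121367\right) = -1035 - 1018375 \left(4^{2} + 1121367\right) = -1035 - 1018375 \left(16 + 1121367\right) = -1035 - 1141988412625 = -1141988413660$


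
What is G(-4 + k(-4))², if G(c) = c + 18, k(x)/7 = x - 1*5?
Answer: 2401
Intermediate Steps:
k(x) = -35 + 7*x (k(x) = 7*(x - 1*5) = 7*(x - 5) = 7*(-5 + x) = -35 + 7*x)
G(c) = 18 + c
G(-4 + k(-4))² = (18 + (-4 + (-35 + 7*(-4))))² = (18 + (-4 + (-35 - 28)))² = (18 + (-4 - 63))² = (18 - 67)² = (-49)² = 2401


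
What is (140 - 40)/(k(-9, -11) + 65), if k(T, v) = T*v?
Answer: 25/41 ≈ 0.60976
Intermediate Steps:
(140 - 40)/(k(-9, -11) + 65) = (140 - 40)/(-9*(-11) + 65) = 100/(99 + 65) = 100/164 = 100*(1/164) = 25/41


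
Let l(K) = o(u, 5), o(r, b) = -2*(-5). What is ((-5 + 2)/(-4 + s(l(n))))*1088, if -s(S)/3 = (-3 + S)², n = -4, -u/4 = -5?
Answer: 3264/151 ≈ 21.616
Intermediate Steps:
u = 20 (u = -4*(-5) = 20)
o(r, b) = 10
l(K) = 10
s(S) = -3*(-3 + S)²
((-5 + 2)/(-4 + s(l(n))))*1088 = ((-5 + 2)/(-4 - 3*(-3 + 10)²))*1088 = -3/(-4 - 3*7²)*1088 = -3/(-4 - 3*49)*1088 = -3/(-4 - 147)*1088 = -3/(-151)*1088 = -3*(-1/151)*1088 = (3/151)*1088 = 3264/151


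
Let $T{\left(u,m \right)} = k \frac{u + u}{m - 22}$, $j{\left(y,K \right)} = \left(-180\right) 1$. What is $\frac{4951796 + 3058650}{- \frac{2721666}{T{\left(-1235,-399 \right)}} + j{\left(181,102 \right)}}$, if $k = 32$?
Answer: $- \frac{316572825920}{580024293} \approx -545.79$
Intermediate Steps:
$j{\left(y,K \right)} = -180$
$T{\left(u,m \right)} = \frac{64 u}{-22 + m}$ ($T{\left(u,m \right)} = 32 \frac{u + u}{m - 22} = 32 \frac{2 u}{-22 + m} = \frac{64 u}{-22 + m}$)
$\frac{4951796 + 3058650}{- \frac{2721666}{T{\left(-1235,-399 \right)}} + j{\left(181,102 \right)}} = \frac{4951796 + 3058650}{- \frac{2721666}{64 \left(-1235\right) \frac{1}{-22 - 399}} - 180} = \frac{8010446}{- \frac{2721666}{64 \left(-1235\right) \frac{1}{-421}} - 180} = \frac{8010446}{- \frac{2721666}{64 \left(-1235\right) \left(- \frac{1}{421}\right)} - 180} = \frac{8010446}{- \frac{2721666}{\frac{79040}{421}} - 180} = \frac{8010446}{\left(-2721666\right) \frac{421}{79040} - 180} = \frac{8010446}{- \frac{572910693}{39520} - 180} = \frac{8010446}{- \frac{580024293}{39520}} = 8010446 \left(- \frac{39520}{580024293}\right) = - \frac{316572825920}{580024293}$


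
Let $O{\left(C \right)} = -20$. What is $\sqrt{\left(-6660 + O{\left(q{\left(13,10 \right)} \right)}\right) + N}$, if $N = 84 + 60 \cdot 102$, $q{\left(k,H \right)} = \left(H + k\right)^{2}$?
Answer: $2 i \sqrt{119} \approx 21.817 i$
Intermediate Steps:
$N = 6204$ ($N = 84 + 6120 = 6204$)
$\sqrt{\left(-6660 + O{\left(q{\left(13,10 \right)} \right)}\right) + N} = \sqrt{\left(-6660 - 20\right) + 6204} = \sqrt{-6680 + 6204} = \sqrt{-476} = 2 i \sqrt{119}$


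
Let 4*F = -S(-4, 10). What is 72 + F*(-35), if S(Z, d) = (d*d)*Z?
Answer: -3428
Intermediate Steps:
S(Z, d) = Z*d² (S(Z, d) = d²*Z = Z*d²)
F = 100 (F = (-(-4)*10²)/4 = (-(-4)*100)/4 = (-1*(-400))/4 = (¼)*400 = 100)
72 + F*(-35) = 72 + 100*(-35) = 72 - 3500 = -3428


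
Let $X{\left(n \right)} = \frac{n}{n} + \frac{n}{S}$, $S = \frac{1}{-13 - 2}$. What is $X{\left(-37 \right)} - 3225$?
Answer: $-2669$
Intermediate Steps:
$S = - \frac{1}{15}$ ($S = \frac{1}{-15} = - \frac{1}{15} \approx -0.066667$)
$X{\left(n \right)} = 1 - 15 n$ ($X{\left(n \right)} = \frac{n}{n} + \frac{n}{- \frac{1}{15}} = 1 + n \left(-15\right) = 1 - 15 n$)
$X{\left(-37 \right)} - 3225 = \left(1 - -555\right) - 3225 = \left(1 + 555\right) - 3225 = 556 - 3225 = -2669$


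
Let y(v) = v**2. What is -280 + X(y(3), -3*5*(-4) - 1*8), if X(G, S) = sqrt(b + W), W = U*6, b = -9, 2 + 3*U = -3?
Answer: -280 + I*sqrt(19) ≈ -280.0 + 4.3589*I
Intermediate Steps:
U = -5/3 (U = -2/3 + (1/3)*(-3) = -2/3 - 1 = -5/3 ≈ -1.6667)
W = -10 (W = -5/3*6 = -10)
X(G, S) = I*sqrt(19) (X(G, S) = sqrt(-9 - 10) = sqrt(-19) = I*sqrt(19))
-280 + X(y(3), -3*5*(-4) - 1*8) = -280 + I*sqrt(19)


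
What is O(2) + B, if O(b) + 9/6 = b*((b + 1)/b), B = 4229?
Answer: 8461/2 ≈ 4230.5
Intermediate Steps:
O(b) = -½ + b (O(b) = -3/2 + b*((b + 1)/b) = -3/2 + b*((1 + b)/b) = -3/2 + (1 + b) = -½ + b)
O(2) + B = (-½ + 2) + 4229 = 3/2 + 4229 = 8461/2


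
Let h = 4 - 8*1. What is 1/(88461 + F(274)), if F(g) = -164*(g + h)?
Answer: 1/44181 ≈ 2.2634e-5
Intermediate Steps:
h = -4 (h = 4 - 8 = -4)
F(g) = 656 - 164*g (F(g) = -164*(g - 4) = -164*(-4 + g) = 656 - 164*g)
1/(88461 + F(274)) = 1/(88461 + (656 - 164*274)) = 1/(88461 + (656 - 44936)) = 1/(88461 - 44280) = 1/44181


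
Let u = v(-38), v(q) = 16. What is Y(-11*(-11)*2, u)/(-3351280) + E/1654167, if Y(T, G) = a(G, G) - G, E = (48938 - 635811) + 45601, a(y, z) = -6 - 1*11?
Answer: -604633146883/1847858927920 ≈ -0.32721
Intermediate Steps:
a(y, z) = -17 (a(y, z) = -6 - 11 = -17)
E = -541272 (E = -586873 + 45601 = -541272)
u = 16
Y(T, G) = -17 - G
Y(-11*(-11)*2, u)/(-3351280) + E/1654167 = (-17 - 1*16)/(-3351280) - 541272/1654167 = (-17 - 16)*(-1/3351280) - 541272*1/1654167 = -33*(-1/3351280) - 180424/551389 = 33/3351280 - 180424/551389 = -604633146883/1847858927920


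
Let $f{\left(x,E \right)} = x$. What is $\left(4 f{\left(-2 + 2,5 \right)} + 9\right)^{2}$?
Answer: $81$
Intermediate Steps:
$\left(4 f{\left(-2 + 2,5 \right)} + 9\right)^{2} = \left(4 \left(-2 + 2\right) + 9\right)^{2} = \left(4 \cdot 0 + 9\right)^{2} = \left(0 + 9\right)^{2} = 9^{2} = 81$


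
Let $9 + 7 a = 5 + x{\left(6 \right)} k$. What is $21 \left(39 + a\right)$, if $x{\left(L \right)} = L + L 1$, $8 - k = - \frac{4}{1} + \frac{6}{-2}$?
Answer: $1347$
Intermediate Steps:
$k = 15$ ($k = 8 - \left(- \frac{4}{1} + \frac{6}{-2}\right) = 8 - \left(\left(-4\right) 1 + 6 \left(- \frac{1}{2}\right)\right) = 8 - \left(-4 - 3\right) = 8 - -7 = 8 + 7 = 15$)
$x{\left(L \right)} = 2 L$ ($x{\left(L \right)} = L + L = 2 L$)
$a = \frac{176}{7}$ ($a = - \frac{9}{7} + \frac{5 + 2 \cdot 6 \cdot 15}{7} = - \frac{9}{7} + \frac{5 + 12 \cdot 15}{7} = - \frac{9}{7} + \frac{5 + 180}{7} = - \frac{9}{7} + \frac{1}{7} \cdot 185 = - \frac{9}{7} + \frac{185}{7} = \frac{176}{7} \approx 25.143$)
$21 \left(39 + a\right) = 21 \left(39 + \frac{176}{7}\right) = 21 \cdot \frac{449}{7} = 1347$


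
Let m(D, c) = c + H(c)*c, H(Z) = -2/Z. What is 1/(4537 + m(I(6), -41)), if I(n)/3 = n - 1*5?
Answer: 1/4494 ≈ 0.00022252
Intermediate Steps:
I(n) = -15 + 3*n (I(n) = 3*(n - 1*5) = 3*(n - 5) = 3*(-5 + n) = -15 + 3*n)
m(D, c) = -2 + c (m(D, c) = c + (-2/c)*c = c - 2 = -2 + c)
1/(4537 + m(I(6), -41)) = 1/(4537 + (-2 - 41)) = 1/(4537 - 43) = 1/4494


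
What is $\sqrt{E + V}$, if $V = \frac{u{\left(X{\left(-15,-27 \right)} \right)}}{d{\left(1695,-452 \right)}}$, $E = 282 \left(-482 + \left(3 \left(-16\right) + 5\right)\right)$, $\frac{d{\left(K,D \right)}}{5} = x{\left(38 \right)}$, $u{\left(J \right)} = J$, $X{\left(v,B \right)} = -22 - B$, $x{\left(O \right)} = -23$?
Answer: $\frac{i \sqrt{78318473}}{23} \approx 384.77 i$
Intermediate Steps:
$d{\left(K,D \right)} = -115$ ($d{\left(K,D \right)} = 5 \left(-23\right) = -115$)
$E = -148050$ ($E = 282 \left(-482 + \left(-48 + 5\right)\right) = 282 \left(-482 - 43\right) = 282 \left(-525\right) = -148050$)
$V = - \frac{1}{23}$ ($V = \frac{-22 - -27}{-115} = \left(-22 + 27\right) \left(- \frac{1}{115}\right) = 5 \left(- \frac{1}{115}\right) = - \frac{1}{23} \approx -0.043478$)
$\sqrt{E + V} = \sqrt{-148050 - \frac{1}{23}} = \sqrt{- \frac{3405151}{23}} = \frac{i \sqrt{78318473}}{23}$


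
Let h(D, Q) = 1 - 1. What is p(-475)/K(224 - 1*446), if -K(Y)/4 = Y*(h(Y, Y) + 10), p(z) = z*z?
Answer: 45125/1776 ≈ 25.408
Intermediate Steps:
h(D, Q) = 0
p(z) = z²
K(Y) = -40*Y (K(Y) = -4*Y*(0 + 10) = -4*Y*10 = -40*Y)
p(-475)/K(224 - 1*446) = (-475)²/((-40*(224 - 1*446))) = 225625/((-40*(224 - 446))) = 225625/((-40*(-222))) = 225625/8880 = 225625*(1/8880) = 45125/1776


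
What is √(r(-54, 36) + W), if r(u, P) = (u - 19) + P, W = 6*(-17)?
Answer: I*√139 ≈ 11.79*I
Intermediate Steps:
W = -102
r(u, P) = -19 + P + u (r(u, P) = (-19 + u) + P = -19 + P + u)
√(r(-54, 36) + W) = √((-19 + 36 - 54) - 102) = √(-37 - 102) = √(-139) = I*√139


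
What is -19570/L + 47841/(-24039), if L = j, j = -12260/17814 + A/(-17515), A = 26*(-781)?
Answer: -12232588697009837/294472108848 ≈ -41541.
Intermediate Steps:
A = -20306
j = 73498592/156006105 (j = -12260/17814 - 20306/(-17515) = -12260*1/17814 - 20306*(-1/17515) = -6130/8907 + 20306/17515 = 73498592/156006105 ≈ 0.47113)
L = 73498592/156006105 ≈ 0.47113
-19570/L + 47841/(-24039) = -19570/73498592/156006105 + 47841/(-24039) = -19570*156006105/73498592 + 47841*(-1/24039) = -1526519737425/36749296 - 15947/8013 = -12232588697009837/294472108848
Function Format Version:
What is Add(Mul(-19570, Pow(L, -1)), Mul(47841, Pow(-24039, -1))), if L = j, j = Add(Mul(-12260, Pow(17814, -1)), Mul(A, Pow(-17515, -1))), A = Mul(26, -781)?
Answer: Rational(-12232588697009837, 294472108848) ≈ -41541.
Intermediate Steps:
A = -20306
j = Rational(73498592, 156006105) (j = Add(Mul(-12260, Pow(17814, -1)), Mul(-20306, Pow(-17515, -1))) = Add(Mul(-12260, Rational(1, 17814)), Mul(-20306, Rational(-1, 17515))) = Add(Rational(-6130, 8907), Rational(20306, 17515)) = Rational(73498592, 156006105) ≈ 0.47113)
L = Rational(73498592, 156006105) ≈ 0.47113
Add(Mul(-19570, Pow(L, -1)), Mul(47841, Pow(-24039, -1))) = Add(Mul(-19570, Pow(Rational(73498592, 156006105), -1)), Mul(47841, Pow(-24039, -1))) = Add(Mul(-19570, Rational(156006105, 73498592)), Mul(47841, Rational(-1, 24039))) = Add(Rational(-1526519737425, 36749296), Rational(-15947, 8013)) = Rational(-12232588697009837, 294472108848)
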